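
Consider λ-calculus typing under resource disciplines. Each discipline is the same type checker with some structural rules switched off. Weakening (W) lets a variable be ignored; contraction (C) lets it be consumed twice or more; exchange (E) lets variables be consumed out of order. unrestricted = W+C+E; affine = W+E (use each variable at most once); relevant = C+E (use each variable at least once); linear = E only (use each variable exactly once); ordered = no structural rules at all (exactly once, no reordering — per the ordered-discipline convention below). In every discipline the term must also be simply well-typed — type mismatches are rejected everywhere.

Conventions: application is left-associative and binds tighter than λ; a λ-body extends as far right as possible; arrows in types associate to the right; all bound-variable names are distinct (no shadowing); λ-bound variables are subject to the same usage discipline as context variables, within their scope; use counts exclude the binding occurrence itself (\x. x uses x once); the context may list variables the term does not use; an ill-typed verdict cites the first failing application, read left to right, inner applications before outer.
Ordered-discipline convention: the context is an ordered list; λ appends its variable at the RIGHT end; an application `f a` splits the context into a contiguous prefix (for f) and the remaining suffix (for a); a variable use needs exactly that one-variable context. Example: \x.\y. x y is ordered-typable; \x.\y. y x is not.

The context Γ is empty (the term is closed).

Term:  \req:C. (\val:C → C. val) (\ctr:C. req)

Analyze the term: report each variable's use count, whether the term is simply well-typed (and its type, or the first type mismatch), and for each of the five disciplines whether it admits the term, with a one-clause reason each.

counts: req [bound]: 1×, val [bound]: 1×, ctr [bound]: 0×
use order (left to right): val, req
typing: well-typed — term : C → C → C
ordered ✗ (unused: ctr — weakening required)
linear ✗ (unused: ctr — weakening required)
affine ✓ (no duplicate uses among req, val, ctr)
relevant ✗ (unused: ctr — weakening required)
unrestricted ✓ (simply typable at C → C → C; W, C, E all held)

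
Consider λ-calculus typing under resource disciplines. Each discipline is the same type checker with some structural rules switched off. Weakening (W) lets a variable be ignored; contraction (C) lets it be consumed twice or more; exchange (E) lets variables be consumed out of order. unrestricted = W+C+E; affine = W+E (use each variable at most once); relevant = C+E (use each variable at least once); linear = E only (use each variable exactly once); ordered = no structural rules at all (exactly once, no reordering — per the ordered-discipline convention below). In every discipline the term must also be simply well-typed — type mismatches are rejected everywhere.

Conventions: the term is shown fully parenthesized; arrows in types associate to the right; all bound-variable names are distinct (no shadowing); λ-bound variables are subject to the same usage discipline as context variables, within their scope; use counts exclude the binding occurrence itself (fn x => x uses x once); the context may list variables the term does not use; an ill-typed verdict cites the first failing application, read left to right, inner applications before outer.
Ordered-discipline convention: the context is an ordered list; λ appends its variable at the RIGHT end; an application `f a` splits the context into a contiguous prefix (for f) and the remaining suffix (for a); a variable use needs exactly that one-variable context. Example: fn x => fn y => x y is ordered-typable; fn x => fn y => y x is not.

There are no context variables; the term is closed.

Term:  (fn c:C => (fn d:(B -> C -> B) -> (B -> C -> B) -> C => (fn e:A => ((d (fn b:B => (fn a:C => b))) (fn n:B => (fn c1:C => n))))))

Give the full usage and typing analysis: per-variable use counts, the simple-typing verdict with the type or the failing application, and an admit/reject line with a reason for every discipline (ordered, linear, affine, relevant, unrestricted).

use counts: c [bound] ×0; d [bound] ×1; e [bound] ×0; b [bound] ×1; a [bound] ×0; n [bound] ×1; c1 [bound] ×0
order of uses: d, b, n
typing: well-typed — term : C -> ((B -> C -> B) -> (B -> C -> B) -> C) -> A -> C
ordered ✗ (c, e, a, c1 never used (weakening))
linear ✗ (c, e, a, c1 never used (weakening))
affine ✓ (c, d, e, b, a, n, c1: no repeats, contraction unneeded)
relevant ✗ (c, e, a, c1 never used (weakening))
unrestricted ✓ (simply typable at C -> ((B -> C -> B) -> (B -> C -> B) -> C) -> A -> C; W, C, E all held)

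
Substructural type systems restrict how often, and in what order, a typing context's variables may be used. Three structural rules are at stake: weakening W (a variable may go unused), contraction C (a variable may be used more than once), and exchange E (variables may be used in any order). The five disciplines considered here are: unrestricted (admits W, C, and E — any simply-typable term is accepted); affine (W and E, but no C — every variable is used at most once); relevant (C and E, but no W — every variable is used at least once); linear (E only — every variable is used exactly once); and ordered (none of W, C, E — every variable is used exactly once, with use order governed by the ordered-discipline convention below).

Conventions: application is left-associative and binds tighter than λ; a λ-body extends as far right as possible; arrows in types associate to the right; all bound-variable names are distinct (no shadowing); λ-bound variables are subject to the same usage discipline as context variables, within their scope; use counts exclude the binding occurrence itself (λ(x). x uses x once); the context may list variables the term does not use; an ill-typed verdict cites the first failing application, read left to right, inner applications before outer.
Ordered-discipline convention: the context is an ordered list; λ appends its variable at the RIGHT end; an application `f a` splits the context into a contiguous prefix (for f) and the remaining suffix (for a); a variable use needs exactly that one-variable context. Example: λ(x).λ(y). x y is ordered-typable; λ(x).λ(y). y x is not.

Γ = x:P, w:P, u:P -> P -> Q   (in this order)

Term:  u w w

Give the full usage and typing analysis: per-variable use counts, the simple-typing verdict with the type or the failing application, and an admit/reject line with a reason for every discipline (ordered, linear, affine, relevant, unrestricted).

counts: x=0; w=2; u=1
uses in reading order: u, w, w
typing: well-typed — term : Q
ordered ✗ (needs contraction — w ×2; x left unused)
linear ✗ (needs contraction — w ×2; x left unused)
affine ✗ (needs contraction — w ×2)
relevant ✗ (x left unused)
unrestricted ✓ (type-checks (Q) and nothing is barred)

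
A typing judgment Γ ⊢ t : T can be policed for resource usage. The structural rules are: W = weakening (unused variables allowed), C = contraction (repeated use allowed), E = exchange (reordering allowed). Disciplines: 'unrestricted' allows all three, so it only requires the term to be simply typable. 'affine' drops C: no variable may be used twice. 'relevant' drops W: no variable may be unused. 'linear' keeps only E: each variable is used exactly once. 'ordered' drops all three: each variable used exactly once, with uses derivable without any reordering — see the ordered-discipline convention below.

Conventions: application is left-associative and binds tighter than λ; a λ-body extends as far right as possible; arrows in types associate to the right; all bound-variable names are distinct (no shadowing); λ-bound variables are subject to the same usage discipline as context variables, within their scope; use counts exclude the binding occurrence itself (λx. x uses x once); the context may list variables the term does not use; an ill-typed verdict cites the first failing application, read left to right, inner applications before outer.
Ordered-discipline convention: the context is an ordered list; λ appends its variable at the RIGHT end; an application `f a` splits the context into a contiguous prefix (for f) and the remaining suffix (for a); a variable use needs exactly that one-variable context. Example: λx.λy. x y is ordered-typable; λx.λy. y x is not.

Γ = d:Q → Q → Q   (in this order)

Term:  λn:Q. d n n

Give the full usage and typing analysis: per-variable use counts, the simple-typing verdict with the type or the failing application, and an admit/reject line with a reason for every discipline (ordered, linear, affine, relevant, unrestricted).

counts: d: 1; n (bound): 2
left-to-right use order: d, n, n
typing: the term checks, with type Q → Q
ordered: ✗, uses contraction: n ×2
linear: ✗, uses contraction: n ×2
affine: ✗, uses contraction: n ×2
relevant: ✓, none of d, n goes unused
unrestricted: ✓, type-checks (Q → Q) and nothing is barred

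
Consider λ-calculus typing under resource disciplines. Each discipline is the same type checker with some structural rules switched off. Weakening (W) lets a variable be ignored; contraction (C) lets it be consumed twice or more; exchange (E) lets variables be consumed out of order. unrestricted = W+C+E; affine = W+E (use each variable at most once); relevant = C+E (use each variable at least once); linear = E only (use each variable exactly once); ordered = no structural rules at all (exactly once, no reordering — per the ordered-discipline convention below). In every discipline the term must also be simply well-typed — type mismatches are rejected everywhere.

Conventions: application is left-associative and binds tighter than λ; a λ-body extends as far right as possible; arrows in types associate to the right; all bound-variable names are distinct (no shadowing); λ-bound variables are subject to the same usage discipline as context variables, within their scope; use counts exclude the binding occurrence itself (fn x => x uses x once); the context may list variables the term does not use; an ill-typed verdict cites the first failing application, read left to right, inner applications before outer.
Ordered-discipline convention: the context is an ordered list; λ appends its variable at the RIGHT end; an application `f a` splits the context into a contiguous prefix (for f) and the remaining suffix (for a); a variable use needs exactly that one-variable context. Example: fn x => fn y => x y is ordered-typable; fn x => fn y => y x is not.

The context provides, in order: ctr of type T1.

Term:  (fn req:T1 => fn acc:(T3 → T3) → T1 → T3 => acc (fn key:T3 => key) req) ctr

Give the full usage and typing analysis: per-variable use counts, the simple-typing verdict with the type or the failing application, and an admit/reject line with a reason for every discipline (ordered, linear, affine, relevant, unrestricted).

use counts: ctr: 1, req (λ-bound): 1, acc (λ-bound): 1, key (λ-bound): 1
order of uses: acc, key, req, ctr
typing: well-typed at ((T3 → T3) → T1 → T3) → T3
ordered: ✗, no ordered split (uses run acc, key, req, ctr)
linear: ✓, ctr, req, acc, key: one use apiece
affine: ✓, no duplicate uses among ctr, req, acc, key
relevant: ✓, none of ctr, req, acc, key goes unused
unrestricted: ✓, type-checks (((T3 → T3) → T1 → T3) → T3) and nothing is barred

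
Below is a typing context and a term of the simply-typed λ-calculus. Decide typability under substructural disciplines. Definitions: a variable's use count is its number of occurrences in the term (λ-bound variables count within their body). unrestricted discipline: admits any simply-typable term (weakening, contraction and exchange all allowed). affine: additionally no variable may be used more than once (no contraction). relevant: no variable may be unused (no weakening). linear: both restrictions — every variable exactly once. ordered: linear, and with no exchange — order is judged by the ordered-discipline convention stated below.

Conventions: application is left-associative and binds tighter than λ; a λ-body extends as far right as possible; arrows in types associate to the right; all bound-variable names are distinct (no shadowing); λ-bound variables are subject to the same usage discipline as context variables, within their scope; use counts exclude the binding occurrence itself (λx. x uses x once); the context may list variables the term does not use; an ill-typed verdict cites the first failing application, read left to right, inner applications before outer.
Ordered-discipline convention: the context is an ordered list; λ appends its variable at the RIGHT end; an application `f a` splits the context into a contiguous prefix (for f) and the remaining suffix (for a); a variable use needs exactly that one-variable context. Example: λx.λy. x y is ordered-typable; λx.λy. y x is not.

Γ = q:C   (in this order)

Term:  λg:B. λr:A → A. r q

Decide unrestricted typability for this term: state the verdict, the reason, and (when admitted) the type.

no — fails simple typing
variable uses: q ×1, g (λ-bound) ×0, r (λ-bound) ×1
uses in reading order: r, q
typing: ill-typed: an argument C mismatches the expected A
per-discipline verdicts: ordered ✗ · linear ✗ · affine ✗ · relevant ✗ · unrestricted ✗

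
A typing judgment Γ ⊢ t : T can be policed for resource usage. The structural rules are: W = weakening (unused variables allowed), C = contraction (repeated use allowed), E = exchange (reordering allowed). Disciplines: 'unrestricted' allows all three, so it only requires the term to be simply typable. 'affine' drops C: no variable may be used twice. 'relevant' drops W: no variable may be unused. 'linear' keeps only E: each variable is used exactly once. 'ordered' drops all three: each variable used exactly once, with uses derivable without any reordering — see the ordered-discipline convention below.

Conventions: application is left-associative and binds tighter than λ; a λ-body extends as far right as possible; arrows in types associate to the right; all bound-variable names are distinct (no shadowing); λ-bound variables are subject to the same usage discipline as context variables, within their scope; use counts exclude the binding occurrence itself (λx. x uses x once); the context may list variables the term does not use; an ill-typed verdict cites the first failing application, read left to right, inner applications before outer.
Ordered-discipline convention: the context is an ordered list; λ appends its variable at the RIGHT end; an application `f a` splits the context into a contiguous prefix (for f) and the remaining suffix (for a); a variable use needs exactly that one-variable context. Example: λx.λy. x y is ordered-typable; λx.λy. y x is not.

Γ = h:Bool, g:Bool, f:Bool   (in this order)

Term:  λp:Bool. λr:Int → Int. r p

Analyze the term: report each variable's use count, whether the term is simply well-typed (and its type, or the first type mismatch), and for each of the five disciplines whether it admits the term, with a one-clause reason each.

variable uses: h ×0; g ×0; f ×0; p [bound] ×1; r [bound] ×1
left-to-right use order: r, p
typing: ill-typed: an application expects Int but receives Bool
ordered ✗ (fails simple typing)
linear ✗ (a type mismatch blocks all five)
affine ✗ (the type mismatch rejects it)
relevant ✗ (not simply typable)
unrestricted ✗ (fails simple typing)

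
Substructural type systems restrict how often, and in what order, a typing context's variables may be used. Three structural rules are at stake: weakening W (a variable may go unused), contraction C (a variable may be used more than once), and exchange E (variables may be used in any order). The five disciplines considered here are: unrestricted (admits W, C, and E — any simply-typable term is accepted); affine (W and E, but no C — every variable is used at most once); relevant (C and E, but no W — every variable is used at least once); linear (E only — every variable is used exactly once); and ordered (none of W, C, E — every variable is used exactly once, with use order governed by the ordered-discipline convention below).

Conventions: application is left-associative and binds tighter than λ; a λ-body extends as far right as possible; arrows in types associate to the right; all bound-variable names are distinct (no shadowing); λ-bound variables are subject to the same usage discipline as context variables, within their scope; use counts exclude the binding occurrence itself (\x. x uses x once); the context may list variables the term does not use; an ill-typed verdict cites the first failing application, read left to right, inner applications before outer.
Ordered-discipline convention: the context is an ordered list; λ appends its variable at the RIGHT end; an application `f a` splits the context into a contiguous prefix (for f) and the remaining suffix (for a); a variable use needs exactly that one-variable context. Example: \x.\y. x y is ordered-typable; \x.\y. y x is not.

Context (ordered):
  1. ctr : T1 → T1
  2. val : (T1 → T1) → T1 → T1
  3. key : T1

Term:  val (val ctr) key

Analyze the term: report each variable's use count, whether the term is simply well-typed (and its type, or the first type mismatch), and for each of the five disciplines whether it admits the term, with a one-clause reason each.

use counts: ctr: 1, val: 2, key: 1
use order (left to right): val, val, ctr, key
typing: the term checks, with type T1
ordered: ✗, repeated use of val ×2
linear: ✗, repeated use of val ×2
affine: ✗, repeated use of val ×2
relevant: ✓, ctr, val, key: all used, weakening unneeded
unrestricted: ✓, type-checks (T1) and nothing is barred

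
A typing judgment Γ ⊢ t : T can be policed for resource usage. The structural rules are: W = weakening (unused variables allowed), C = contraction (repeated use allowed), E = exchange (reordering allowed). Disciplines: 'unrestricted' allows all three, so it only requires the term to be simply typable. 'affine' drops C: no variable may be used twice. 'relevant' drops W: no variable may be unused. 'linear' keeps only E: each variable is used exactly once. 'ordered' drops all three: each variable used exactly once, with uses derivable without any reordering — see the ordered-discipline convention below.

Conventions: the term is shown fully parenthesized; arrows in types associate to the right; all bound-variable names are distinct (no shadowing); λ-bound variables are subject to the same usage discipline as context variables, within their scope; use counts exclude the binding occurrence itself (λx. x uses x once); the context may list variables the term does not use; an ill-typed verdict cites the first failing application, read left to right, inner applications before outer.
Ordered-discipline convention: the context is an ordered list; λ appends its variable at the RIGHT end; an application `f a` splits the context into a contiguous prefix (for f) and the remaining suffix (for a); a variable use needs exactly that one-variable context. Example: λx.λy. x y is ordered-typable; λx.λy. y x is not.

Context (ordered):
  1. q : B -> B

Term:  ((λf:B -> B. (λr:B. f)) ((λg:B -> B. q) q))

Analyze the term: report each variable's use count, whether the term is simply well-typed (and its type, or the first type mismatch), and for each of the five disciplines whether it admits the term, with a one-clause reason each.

counts: q ×2; f (bound) ×1; r (bound) ×0; g (bound) ×0
order of uses: f, q, q
typing: well-typed at B -> B -> B
ordered: ✗, q ×2 used more than once (contraction); r, g never used (weakening)
linear: ✗, q ×2 used more than once (contraction); r, g never used (weakening)
affine: ✗, q ×2 used more than once (contraction)
relevant: ✗, r, g never used (weakening)
unrestricted: ✓, simply typable at B -> B -> B; W, C, E all held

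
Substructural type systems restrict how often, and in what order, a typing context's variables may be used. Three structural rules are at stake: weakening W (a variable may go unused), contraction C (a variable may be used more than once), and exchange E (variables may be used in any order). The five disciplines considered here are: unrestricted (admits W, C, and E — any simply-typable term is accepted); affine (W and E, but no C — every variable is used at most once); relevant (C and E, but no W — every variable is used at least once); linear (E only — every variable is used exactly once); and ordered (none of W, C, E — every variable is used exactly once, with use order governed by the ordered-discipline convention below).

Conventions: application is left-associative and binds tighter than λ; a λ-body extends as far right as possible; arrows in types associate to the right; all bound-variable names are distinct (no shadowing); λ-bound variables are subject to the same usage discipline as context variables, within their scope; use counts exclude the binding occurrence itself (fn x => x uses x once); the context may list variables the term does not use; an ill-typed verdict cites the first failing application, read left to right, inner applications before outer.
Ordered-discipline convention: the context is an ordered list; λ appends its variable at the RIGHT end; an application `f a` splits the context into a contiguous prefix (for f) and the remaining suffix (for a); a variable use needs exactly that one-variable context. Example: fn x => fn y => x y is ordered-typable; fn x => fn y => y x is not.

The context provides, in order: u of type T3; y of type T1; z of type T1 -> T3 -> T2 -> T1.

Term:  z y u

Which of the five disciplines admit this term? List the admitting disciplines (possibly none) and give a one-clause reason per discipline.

accepted by: linear, affine, relevant, unrestricted
variable uses: u: 1; y: 1; z: 1
order of uses: z, y, u
typing: ✓ — T2 -> T1
ordered: ✗ — no contiguous prefix/suffix split fits z, y, u
linear: ✓ — exactly-once usage across u, y, z
affine: ✓ — no duplicate uses among u, y, z
relevant: ✓ — at least one use each (u, y, z)
unrestricted: ✓ — well-typed at T2 -> T1; no restrictions here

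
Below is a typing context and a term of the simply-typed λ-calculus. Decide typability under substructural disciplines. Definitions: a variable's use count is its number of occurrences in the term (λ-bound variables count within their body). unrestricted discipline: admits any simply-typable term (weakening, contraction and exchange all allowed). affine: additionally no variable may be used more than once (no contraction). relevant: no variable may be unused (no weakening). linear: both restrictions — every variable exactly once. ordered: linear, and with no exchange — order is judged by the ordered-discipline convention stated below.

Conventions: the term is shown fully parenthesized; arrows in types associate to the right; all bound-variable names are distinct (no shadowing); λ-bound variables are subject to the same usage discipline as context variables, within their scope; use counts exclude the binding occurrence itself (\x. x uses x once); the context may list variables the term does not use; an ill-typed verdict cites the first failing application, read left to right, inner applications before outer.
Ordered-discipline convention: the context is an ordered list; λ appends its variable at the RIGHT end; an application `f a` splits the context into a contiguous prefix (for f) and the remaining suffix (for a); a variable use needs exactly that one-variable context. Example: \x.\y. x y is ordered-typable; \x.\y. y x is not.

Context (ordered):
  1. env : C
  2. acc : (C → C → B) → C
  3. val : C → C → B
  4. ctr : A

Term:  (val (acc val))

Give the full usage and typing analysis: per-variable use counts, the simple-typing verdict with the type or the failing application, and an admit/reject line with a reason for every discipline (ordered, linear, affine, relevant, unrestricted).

variable uses: env: 0; acc: 1; val: 2; ctr: 0
order of uses: val, acc, val
typing: well-typed — term : C → B
ordered: ✗, needs contraction — val ×2; needs weakening: env, ctr unused
linear: ✗, needs contraction — val ×2; needs weakening: env, ctr unused
affine: ✗, needs contraction — val ×2
relevant: ✗, needs weakening: env, ctr unused
unrestricted: ✓, typability at C → B is all that's needed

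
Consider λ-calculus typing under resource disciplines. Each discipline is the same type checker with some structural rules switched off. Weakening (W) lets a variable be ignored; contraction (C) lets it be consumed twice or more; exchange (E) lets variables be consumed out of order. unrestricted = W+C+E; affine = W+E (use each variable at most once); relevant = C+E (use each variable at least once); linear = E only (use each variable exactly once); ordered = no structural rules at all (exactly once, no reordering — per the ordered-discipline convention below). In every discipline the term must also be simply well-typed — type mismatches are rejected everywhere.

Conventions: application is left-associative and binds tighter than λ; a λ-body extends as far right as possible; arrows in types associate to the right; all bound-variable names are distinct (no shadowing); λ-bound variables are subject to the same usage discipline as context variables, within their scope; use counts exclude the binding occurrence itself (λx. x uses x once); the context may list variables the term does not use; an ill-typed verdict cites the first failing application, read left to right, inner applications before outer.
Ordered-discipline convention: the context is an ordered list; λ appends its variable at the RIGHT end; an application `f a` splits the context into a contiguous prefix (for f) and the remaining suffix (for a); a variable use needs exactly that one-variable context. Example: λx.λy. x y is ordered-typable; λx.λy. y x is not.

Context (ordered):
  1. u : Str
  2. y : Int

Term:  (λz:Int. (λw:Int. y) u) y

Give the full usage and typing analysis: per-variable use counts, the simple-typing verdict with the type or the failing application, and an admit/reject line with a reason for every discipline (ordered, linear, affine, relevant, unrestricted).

use counts: u=1, y=2, z [bound]=0, w [bound]=0
left-to-right use order: y, u, y
typing: ill-typed: an argument Str mismatches the expected Int
ordered ✗ (fails simple typing)
linear ✗ (a type mismatch blocks all five)
affine ✗ (the type mismatch rejects it)
relevant ✗ (not simply typable)
unrestricted ✗ (fails simple typing)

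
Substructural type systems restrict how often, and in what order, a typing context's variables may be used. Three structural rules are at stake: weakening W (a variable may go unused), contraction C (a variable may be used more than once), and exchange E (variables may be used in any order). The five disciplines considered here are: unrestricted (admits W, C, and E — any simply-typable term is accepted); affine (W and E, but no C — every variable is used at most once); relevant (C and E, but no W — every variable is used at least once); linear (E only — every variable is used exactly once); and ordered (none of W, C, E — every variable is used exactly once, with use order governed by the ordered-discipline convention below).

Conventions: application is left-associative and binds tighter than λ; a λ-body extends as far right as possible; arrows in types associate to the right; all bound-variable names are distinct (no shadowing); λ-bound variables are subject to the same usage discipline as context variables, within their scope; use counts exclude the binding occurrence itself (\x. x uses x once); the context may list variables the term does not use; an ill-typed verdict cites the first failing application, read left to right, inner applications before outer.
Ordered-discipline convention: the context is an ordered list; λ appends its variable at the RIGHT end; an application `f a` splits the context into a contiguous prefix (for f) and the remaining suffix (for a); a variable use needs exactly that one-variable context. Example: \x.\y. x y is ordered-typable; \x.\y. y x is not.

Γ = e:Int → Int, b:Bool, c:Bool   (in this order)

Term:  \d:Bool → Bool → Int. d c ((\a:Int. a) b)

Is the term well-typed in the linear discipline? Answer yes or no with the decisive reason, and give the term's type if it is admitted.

no — fails simple typing
usage: e: 0; b: 1; c: 1; d [bound]: 1; a [bound]: 1
left-to-right use order: d, c, a, b
typing: ill-typed: an application expects Int but receives Bool
per-discipline verdicts: ordered ✗ | linear ✗ | affine ✗ | relevant ✗ | unrestricted ✗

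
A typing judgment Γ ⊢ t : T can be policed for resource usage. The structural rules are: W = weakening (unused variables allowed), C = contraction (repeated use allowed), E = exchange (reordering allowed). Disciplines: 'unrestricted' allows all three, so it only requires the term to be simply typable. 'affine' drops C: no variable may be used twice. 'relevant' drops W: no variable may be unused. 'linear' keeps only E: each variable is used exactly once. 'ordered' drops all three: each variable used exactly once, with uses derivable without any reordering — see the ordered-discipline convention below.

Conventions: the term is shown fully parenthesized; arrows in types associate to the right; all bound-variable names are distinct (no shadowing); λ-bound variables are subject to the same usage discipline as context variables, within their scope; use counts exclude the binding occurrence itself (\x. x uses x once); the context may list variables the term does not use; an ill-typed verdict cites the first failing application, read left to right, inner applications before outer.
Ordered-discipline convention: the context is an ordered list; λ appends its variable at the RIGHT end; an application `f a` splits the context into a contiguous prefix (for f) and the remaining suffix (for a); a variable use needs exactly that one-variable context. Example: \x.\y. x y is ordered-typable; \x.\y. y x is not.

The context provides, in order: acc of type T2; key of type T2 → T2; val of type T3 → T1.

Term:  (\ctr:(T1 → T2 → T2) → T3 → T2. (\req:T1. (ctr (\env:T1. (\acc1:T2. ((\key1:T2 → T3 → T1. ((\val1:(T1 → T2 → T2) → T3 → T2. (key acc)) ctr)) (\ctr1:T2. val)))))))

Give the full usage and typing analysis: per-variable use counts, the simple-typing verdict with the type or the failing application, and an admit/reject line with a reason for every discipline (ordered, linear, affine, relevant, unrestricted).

variable uses: acc: 1; key: 1; val: 1; ctr (λ-bound): 2; req (λ-bound): 0; env (λ-bound): 0; acc1 (λ-bound): 0; key1 (λ-bound): 0; val1 (λ-bound): 0; ctr1 (λ-bound): 0
uses in reading order: ctr, key, acc, ctr, val
typing: the term checks, with type ((T1 → T2 → T2) → T3 → T2) → T1 → T3 → T2
ordered: ✗, repeated use of ctr ×2; needs weakening: req, env, acc1, key1, val1, ctr1 unused
linear: ✗, repeated use of ctr ×2; needs weakening: req, env, acc1, key1, val1, ctr1 unused
affine: ✗, repeated use of ctr ×2
relevant: ✗, needs weakening: req, env, acc1, key1, val1, ctr1 unused
unrestricted: ✓, typability at ((T1 → T2 → T2) → T3 → T2) → T1 → T3 → T2 is all that's needed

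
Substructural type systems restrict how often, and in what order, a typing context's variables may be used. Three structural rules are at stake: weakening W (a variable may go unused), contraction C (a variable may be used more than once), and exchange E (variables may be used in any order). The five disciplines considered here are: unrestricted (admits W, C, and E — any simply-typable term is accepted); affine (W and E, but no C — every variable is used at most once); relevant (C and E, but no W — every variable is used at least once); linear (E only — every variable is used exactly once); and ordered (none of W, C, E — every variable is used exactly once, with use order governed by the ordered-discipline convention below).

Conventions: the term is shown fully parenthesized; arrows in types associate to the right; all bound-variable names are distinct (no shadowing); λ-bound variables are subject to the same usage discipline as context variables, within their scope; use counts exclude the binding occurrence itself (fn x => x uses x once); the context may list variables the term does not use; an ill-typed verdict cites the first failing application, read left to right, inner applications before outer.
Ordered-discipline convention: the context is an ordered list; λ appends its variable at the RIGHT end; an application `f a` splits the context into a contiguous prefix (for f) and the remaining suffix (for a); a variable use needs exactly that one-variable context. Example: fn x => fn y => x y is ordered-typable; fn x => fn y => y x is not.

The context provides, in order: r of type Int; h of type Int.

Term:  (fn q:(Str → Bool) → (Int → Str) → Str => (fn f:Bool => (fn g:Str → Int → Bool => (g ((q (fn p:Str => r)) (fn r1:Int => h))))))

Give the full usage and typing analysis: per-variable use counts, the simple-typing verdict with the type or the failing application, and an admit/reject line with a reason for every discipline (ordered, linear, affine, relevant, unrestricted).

use counts: r: 1×, h: 1×, q (bound): 1×, f (bound): 0×, g (bound): 1×, p (bound): 0×, r1 (bound): 0×
order of uses: g, q, r, h
typing: ill-typed: argument of type Str → Int where Str → Bool is required
ordered: ✗, fails simple typing
linear: ✗, a type mismatch blocks all five
affine: ✗, the type mismatch rejects it
relevant: ✗, not simply typable
unrestricted: ✗, fails simple typing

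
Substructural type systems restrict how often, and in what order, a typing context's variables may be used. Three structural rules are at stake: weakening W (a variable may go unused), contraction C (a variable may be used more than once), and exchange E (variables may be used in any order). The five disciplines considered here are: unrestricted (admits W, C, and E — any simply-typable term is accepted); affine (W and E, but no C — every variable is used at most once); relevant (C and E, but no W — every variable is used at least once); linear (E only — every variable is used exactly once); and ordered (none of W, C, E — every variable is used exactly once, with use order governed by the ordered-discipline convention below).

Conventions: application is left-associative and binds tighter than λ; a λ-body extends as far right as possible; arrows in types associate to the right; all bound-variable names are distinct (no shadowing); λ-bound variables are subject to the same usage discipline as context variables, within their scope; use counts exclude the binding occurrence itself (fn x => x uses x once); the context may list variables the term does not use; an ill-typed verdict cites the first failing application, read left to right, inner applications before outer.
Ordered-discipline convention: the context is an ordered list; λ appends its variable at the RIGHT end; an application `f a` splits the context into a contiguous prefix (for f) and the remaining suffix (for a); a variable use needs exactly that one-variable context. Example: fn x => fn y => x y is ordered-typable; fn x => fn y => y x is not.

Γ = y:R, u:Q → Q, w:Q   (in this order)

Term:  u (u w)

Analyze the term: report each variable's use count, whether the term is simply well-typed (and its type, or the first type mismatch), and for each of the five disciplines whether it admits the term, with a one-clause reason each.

usage: y: 0×; u: 2×; w: 1×
use order (left to right): u, u, w
typing: the term checks, with type Q
ordered: ✗, repeated use of u ×2; y left unused
linear: ✗, repeated use of u ×2; y left unused
affine: ✗, repeated use of u ×2
relevant: ✗, y left unused
unrestricted: ✓, type-checks (Q) and nothing is barred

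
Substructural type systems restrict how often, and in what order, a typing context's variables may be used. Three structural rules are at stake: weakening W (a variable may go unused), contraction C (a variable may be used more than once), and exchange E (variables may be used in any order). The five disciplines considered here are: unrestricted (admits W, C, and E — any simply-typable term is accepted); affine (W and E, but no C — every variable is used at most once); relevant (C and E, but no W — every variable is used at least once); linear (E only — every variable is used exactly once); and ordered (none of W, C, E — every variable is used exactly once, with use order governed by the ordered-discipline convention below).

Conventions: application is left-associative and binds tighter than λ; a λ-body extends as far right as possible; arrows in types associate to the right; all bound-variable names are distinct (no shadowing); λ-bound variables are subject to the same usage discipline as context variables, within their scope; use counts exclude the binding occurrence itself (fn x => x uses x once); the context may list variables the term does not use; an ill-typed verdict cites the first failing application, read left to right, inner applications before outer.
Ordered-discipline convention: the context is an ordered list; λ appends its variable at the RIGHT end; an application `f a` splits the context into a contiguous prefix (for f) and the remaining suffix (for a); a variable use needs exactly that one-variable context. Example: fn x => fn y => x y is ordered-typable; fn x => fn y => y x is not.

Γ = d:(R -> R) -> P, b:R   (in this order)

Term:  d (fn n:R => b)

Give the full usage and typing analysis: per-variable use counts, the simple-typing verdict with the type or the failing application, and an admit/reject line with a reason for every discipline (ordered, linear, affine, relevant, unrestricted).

counts: d=1; b=1; n (λ-bound)=0
order of uses: d, b
typing: the term checks, with type P
ordered: ✗, unused: n — weakening required
linear: ✗, unused: n — weakening required
affine: ✓, at most one use each (d, b, n)
relevant: ✗, unused: n — weakening required
unrestricted: ✓, typability at P is all that's needed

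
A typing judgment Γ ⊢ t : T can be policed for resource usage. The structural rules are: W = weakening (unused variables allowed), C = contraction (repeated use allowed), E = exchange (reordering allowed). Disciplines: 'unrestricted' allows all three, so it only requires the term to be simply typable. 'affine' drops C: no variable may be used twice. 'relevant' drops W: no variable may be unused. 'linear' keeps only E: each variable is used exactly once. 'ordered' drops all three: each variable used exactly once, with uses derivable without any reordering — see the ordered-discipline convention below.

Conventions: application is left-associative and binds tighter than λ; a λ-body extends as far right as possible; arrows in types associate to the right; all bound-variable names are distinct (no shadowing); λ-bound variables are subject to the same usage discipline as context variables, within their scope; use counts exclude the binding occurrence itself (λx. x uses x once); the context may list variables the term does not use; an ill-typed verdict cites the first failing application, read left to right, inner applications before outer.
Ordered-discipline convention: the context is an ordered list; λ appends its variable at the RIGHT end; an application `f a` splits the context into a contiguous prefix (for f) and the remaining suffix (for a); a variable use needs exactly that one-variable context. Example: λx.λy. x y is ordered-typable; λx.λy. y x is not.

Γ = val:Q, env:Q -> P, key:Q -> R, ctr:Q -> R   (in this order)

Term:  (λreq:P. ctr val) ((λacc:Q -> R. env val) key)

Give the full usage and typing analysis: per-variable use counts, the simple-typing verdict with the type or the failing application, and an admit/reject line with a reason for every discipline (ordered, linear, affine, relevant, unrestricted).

usage: val ×2, env ×1, key ×1, ctr ×1, req (bound) ×0, acc (bound) ×0
left-to-right use order: ctr, val, env, val, key
typing: well-typed at R
ordered ✗ (uses contraction: val ×2; needs weakening: req, acc unused)
linear ✗ (uses contraction: val ×2; needs weakening: req, acc unused)
affine ✗ (uses contraction: val ×2)
relevant ✗ (needs weakening: req, acc unused)
unrestricted ✓ (typability at R is all that's needed)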